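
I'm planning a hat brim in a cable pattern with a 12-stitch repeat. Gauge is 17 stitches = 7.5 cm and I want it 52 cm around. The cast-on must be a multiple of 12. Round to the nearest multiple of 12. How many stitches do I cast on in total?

17 / 7.5 = 2.267 sts per cm.
52 × 2.267 = 117.87 sts.
Nearest multiple of 12: 120.

Cast on 120 stitches.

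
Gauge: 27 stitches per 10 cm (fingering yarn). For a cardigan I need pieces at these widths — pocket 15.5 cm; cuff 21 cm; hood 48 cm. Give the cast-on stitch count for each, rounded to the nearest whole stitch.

Rate = 27/10 = 2.7 sts per cm.
pocket: 15.5 × 2.7 = 41.85 → 42.
cuff: 21 × 2.7 = 56.70 → 57.
hood: 48 × 2.7 = 129.60 → 130.

pocket 42; cuff 57; hood 130.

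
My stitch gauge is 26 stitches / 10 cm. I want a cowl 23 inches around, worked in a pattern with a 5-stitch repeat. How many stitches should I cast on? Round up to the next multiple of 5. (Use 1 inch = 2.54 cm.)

23 in = 23 × 2.54 = 58.42 cm.
26 / 10 = 2.6 sts/cm.
58.42 × 2.6 = 151.89 sts.
→ 155.

Cast on 155 stitches.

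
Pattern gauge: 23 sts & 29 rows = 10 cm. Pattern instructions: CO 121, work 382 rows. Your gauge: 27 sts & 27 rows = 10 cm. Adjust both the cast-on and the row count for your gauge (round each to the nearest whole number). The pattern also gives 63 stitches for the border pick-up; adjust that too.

Cast on 142 stitches; work 356 rows; border pick-up 74 stitches.

Stitches: 121 × 27/23 = 142.04 → 142.
Rows: 382 × 27/29 = 355.66 → 356.
border pick-up: 63 × 27/23 = 73.96 → 74.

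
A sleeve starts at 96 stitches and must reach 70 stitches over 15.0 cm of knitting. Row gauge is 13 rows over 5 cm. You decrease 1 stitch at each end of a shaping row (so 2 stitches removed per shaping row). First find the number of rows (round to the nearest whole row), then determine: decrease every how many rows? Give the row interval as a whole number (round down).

Rows = 15.0 × 2.6 = 39.0 → 39 rows.
Stitches to remove: 26 → 13 shaping rows (at 2 st each).
39 / 13 = 3.00 → every 3 rows.

Decrease every 3rd row.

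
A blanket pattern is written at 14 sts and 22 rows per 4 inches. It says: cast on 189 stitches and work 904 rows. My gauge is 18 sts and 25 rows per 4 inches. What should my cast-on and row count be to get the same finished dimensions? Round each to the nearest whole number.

Stitches: 189 × 18/14 = 243.00 → 243.
Rows: 904 × 25/22 = 1027.27 → 1027.

Cast on 243 stitches; work 1027 rows.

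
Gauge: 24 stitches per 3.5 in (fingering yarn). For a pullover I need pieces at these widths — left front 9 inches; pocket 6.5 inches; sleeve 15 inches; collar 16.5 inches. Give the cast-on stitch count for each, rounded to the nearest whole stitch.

left front 62; pocket 45; sleeve 103; collar 113.

Rate = 24/3.5 = 6.857 sts per in.
left front: 9 × 6.857 = 61.71 → 62.
pocket: 6.5 × 6.857 = 44.57 → 45.
sleeve: 15 × 6.857 = 102.86 → 103.
collar: 16.5 × 6.857 = 113.14 → 113.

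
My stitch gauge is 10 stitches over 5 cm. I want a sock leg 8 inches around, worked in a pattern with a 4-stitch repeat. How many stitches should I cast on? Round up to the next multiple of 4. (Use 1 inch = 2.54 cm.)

Cast on 44 stitches.

8 in = 8 × 2.54 = 20.32 cm.
10 / 5 = 2 sts/cm.
20.32 × 2 = 40.64 sts.
→ 44.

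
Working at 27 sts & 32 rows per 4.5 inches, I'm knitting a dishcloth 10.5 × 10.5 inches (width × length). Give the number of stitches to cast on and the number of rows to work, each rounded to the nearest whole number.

Stitch gauge = 27/4.5 = 6 sts/in; 10.5 × 6 = 63.00 → 63 sts.
Row gauge = 32/4.5 = 7.111 rows/in; 10.5 × 7.111 = 74.67 → 75 rows.

Cast on 63 stitches and work 75 rows.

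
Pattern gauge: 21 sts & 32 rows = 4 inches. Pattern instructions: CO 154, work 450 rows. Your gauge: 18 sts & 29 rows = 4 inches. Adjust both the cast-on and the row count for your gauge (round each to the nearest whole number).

Cast on 132 stitches; work 408 rows.

Stitches: 154 × 18/21 = 132.00 → 132.
Rows: 450 × 29/32 = 407.81 → 408.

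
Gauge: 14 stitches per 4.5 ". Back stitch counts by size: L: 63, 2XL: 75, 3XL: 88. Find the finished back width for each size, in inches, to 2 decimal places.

14/4.5 = 3.111 sts per in.
L: 63 / 3.111 = 20.250 → 20.25 in.
2XL: 75 / 3.111 = 24.107 → 24.11 in.
3XL: 88 / 3.111 = 28.286 → 28.29 in.

L 20.25 inches; 2XL 24.11 inches; 3XL 28.29 inches.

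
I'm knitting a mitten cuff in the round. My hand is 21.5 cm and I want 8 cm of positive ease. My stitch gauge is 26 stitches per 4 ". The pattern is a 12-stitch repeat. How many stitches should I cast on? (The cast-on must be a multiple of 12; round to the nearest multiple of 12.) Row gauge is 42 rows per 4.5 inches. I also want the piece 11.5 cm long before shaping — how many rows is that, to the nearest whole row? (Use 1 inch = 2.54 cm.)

Finished = 21.5 + 8 = 29.5 cm.
29.5 cm × 1/2.54 = 11.61 inches.
26/4 = 6.5 sts per in; 11.61 × 6.5 = 75.49 sts.
Nearest multiple of 12 → 72.
11.5 cm = 4.53 inches; × 9.333 = 42.26 → 42 rows.

Cast on 72 stitches; work 42 rows.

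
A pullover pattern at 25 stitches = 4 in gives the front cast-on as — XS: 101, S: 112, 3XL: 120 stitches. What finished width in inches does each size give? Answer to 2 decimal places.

XS 16.16 inches; S 17.92 inches; 3XL 19.20 inches.

25/4 = 6.25 sts per in.
XS: 101 / 6.25 = 16.160 → 16.16 in.
S: 112 / 6.25 = 17.920 → 17.92 in.
3XL: 120 / 6.25 = 19.200 → 19.20 in.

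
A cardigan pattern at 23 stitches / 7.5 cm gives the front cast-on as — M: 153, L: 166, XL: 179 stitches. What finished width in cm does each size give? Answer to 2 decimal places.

23/7.5 = 3.067 sts per cm.
M: 153 / 3.067 = 49.891 → 49.89 cm.
L: 166 / 3.067 = 54.130 → 54.13 cm.
XL: 179 / 3.067 = 58.370 → 58.37 cm.

M 49.89 cm; L 54.13 cm; XL 58.37 cm.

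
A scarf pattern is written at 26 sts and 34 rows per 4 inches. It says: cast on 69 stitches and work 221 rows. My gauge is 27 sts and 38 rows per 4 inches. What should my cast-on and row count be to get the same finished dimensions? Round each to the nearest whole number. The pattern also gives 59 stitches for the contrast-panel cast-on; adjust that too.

Stitches: 69 × 27/26 = 71.65 → 72.
Rows: 221 × 38/34 = 247.00 → 247.
contrast-panel cast-on: 59 × 27/26 = 61.27 → 61.

Cast on 72 stitches; work 247 rows; contrast-panel cast-on 61 stitches.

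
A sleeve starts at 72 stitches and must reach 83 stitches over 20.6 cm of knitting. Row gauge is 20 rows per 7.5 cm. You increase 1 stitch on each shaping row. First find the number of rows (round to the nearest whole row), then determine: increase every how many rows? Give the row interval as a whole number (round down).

Increase every 5th row.

Rows = 20.6 × 2.667 = 54.9 → 55 rows.
Stitches to add: 11 → 11 shaping rows (at 1 st each).
55 / 11 = 5.00 → every 5 rows.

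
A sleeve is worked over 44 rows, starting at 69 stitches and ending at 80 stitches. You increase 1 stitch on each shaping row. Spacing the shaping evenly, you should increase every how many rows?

Increase every 4th row.

Stitches to add: |80 − 69| = 11.
Shaping rows needed: 11 / 1 = 11.
44 rows / 11 = every 4 rows.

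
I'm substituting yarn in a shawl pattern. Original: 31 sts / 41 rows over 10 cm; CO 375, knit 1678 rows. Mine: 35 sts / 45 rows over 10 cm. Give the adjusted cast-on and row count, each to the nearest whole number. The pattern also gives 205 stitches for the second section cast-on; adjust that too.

Cast on 423 stitches; work 1842 rows; second section cast-on 231 stitches.

Stitches: 375 × 35/31 = 423.39 → 423.
Rows: 1678 × 45/41 = 1841.71 → 1842.
second section cast-on: 205 × 35/31 = 231.45 → 231.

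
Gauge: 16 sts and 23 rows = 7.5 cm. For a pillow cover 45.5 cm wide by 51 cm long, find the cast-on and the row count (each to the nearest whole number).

Stitch gauge = 16/7.5 = 2.133 sts/cm; 45.5 × 2.133 = 97.07 → 97 sts.
Row gauge = 23/7.5 = 3.067 rows/cm; 51 × 3.067 = 156.40 → 156 rows.

Cast on 97 stitches and work 156 rows.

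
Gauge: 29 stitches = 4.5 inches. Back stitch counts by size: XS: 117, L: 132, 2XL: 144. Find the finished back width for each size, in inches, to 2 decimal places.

XS 18.16 inches; L 20.48 inches; 2XL 22.34 inches.

29/4.5 = 6.444 sts per in.
XS: 117 / 6.444 = 18.155 → 18.16 in.
L: 132 / 6.444 = 20.483 → 20.48 in.
2XL: 144 / 6.444 = 22.345 → 22.34 in.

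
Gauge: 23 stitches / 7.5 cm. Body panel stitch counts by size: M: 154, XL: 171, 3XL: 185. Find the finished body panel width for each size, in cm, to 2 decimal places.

M 50.22 cm; XL 55.76 cm; 3XL 60.33 cm.

23/7.5 = 3.067 sts per cm.
M: 154 / 3.067 = 50.217 → 50.22 cm.
XL: 171 / 3.067 = 55.761 → 55.76 cm.
3XL: 185 / 3.067 = 60.326 → 60.33 cm.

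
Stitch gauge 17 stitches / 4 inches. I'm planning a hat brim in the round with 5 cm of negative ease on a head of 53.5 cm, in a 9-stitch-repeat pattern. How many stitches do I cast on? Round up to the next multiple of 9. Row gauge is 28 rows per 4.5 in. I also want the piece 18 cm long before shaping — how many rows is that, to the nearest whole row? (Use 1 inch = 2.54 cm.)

Cast on 90 stitches; work 44 rows.

Finished = 53.5 − 5 = 48.5 cm.
48.5 cm × 1/2.54 = 19.09 inches.
17/4 = 4.25 sts per in; 19.09 × 4.25 = 81.15 sts.
Next multiple of 9 → 90.
18 cm = 7.09 inches; × 6.222 = 44.09 → 44 rows.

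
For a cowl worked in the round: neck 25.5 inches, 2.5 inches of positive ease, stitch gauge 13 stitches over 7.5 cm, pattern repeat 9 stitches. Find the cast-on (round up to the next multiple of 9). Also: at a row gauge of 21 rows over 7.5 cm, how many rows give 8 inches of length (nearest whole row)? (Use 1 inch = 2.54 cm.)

Finished = 25.5 + 2.5 = 28 inches.
28 inches × 2.54 = 71.12 cm.
13/7.5 = 1.733 sts per cm; 71.12 × 1.733 = 123.27 sts.
Next multiple of 9 → 126.
8 inches = 20.32 cm; × 2.8 = 56.90 → 57 rows.

Cast on 126 stitches; work 57 rows.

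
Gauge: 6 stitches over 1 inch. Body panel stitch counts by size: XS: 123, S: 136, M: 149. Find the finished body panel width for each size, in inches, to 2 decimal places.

6/1 = 6 sts per in.
XS: 123 / 6 = 20.500 → 20.50 in.
S: 136 / 6 = 22.667 → 22.67 in.
M: 149 / 6 = 24.833 → 24.83 in.

XS 20.50 inches; S 22.67 inches; M 24.83 inches.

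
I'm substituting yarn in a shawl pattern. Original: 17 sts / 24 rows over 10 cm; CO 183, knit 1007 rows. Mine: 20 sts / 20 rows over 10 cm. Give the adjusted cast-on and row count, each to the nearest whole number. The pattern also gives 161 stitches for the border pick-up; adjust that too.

Cast on 215 stitches; work 839 rows; border pick-up 189 stitches.

Stitches: 183 × 20/17 = 215.29 → 215.
Rows: 1007 × 20/24 = 839.17 → 839.
border pick-up: 161 × 20/17 = 189.41 → 189.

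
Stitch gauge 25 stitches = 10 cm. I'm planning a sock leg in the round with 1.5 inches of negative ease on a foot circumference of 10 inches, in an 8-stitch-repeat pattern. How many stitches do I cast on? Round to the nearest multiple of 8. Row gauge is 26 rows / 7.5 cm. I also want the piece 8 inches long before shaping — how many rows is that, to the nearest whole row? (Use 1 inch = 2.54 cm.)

Finished = 10 − 1.5 = 8.5 inches.
8.5 inches × 2.54 = 21.59 cm.
25/10 = 2.5 sts per cm; 21.59 × 2.5 = 53.98 sts.
Nearest multiple of 8 → 56.
8 inches = 20.32 cm; × 3.467 = 70.44 → 70 rows.

Cast on 56 stitches; work 70 rows.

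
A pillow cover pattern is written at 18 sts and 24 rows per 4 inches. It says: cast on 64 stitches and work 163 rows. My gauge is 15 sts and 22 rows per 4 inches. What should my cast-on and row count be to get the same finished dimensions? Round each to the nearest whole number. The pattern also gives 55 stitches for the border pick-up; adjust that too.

Cast on 53 stitches; work 149 rows; border pick-up 46 stitches.

Stitches: 64 × 15/18 = 53.33 → 53.
Rows: 163 × 22/24 = 149.42 → 149.
border pick-up: 55 × 15/18 = 45.83 → 46.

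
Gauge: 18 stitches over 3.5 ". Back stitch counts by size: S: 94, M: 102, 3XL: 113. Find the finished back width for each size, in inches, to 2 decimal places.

S 18.28 inches; M 19.83 inches; 3XL 21.97 inches.

18/3.5 = 5.143 sts per in.
S: 94 / 5.143 = 18.278 → 18.28 in.
M: 102 / 5.143 = 19.833 → 19.83 in.
3XL: 113 / 5.143 = 21.972 → 21.97 in.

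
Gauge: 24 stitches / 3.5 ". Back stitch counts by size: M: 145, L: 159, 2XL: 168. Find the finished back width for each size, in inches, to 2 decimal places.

M 21.15 inches; L 23.19 inches; 2XL 24.50 inches.

24/3.5 = 6.857 sts per in.
M: 145 / 6.857 = 21.146 → 21.15 in.
L: 159 / 6.857 = 23.188 → 23.19 in.
2XL: 168 / 6.857 = 24.500 → 24.50 in.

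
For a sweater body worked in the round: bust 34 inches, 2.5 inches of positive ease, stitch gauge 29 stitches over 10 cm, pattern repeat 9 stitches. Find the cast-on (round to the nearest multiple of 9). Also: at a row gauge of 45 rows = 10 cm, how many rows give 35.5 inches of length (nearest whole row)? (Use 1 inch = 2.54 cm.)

Finished = 34 + 2.5 = 36.5 inches.
36.5 inches × 2.54 = 92.71 cm.
29/10 = 2.9 sts per cm; 92.71 × 2.9 = 268.86 sts.
Nearest multiple of 9 → 270.
35.5 inches = 90.17 cm; × 4.5 = 405.76 → 406 rows.

Cast on 270 stitches; work 406 rows.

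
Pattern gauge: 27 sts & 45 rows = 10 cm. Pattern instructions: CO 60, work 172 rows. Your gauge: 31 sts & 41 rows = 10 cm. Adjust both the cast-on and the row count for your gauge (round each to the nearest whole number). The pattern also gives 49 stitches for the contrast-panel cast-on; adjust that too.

Cast on 69 stitches; work 157 rows; contrast-panel cast-on 56 stitches.

Stitches: 60 × 31/27 = 68.89 → 69.
Rows: 172 × 41/45 = 156.71 → 157.
contrast-panel cast-on: 49 × 31/27 = 56.26 → 56.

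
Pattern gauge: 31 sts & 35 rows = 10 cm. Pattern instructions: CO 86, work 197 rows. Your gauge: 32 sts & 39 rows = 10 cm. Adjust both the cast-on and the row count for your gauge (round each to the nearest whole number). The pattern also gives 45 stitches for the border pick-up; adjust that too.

Stitches: 86 × 32/31 = 88.77 → 89.
Rows: 197 × 39/35 = 219.51 → 220.
border pick-up: 45 × 32/31 = 46.45 → 46.

Cast on 89 stitches; work 220 rows; border pick-up 46 stitches.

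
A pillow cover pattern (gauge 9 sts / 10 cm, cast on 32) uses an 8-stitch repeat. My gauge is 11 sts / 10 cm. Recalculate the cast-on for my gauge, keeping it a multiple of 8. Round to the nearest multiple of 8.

CO 40 sts.

32 × 11 / 9 = 39.11.
Nearest multiple of 8: 40.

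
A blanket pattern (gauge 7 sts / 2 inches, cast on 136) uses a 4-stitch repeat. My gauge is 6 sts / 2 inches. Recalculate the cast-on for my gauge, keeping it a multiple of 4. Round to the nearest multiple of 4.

CO 116 sts.

136 × 6 / 7 = 116.57.
Nearest multiple of 4: 116.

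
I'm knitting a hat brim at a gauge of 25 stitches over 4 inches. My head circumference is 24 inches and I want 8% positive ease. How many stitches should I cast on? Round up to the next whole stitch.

Finished = 24 × 1.08 = 25.92 in.
25 / 4 = 6.25 sts per inch.
25.92 × 6.25 = 162.00 sts.

162 stitches.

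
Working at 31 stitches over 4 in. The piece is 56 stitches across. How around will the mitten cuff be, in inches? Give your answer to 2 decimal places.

7.23 inches.

31 stitches / 4 inch = 7.75 stitches per inch.
56 / 7.75 = 7.226 inches.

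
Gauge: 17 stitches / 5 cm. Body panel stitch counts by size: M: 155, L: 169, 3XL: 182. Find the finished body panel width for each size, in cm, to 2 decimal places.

M 45.59 cm; L 49.71 cm; 3XL 53.53 cm.

17/5 = 3.4 sts per cm.
M: 155 / 3.4 = 45.588 → 45.59 cm.
L: 169 / 3.4 = 49.706 → 49.71 cm.
3XL: 182 / 3.4 = 53.529 → 53.53 cm.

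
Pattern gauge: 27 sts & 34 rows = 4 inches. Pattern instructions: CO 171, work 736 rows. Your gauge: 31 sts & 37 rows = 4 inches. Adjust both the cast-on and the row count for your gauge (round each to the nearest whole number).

Cast on 196 stitches; work 801 rows.

Stitches: 171 × 31/27 = 196.33 → 196.
Rows: 736 × 37/34 = 800.94 → 801.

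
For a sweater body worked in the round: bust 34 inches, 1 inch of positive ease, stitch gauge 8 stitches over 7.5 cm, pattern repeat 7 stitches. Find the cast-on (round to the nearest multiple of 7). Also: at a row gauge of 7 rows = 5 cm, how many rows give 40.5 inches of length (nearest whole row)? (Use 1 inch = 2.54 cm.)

Finished = 34 + 1 = 35 inches.
35 inches × 2.54 = 88.90 cm.
8/7.5 = 1.067 sts per cm; 88.90 × 1.067 = 94.83 sts.
Nearest multiple of 7 → 98.
40.5 inches = 102.87 cm; × 1.4 = 144.02 → 144 rows.

Cast on 98 stitches; work 144 rows.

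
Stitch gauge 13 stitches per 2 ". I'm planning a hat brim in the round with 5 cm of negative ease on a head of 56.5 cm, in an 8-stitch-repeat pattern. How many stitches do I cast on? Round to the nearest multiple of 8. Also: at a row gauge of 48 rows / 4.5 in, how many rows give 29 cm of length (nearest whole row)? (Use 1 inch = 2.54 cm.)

Cast on 128 stitches; work 122 rows.

Finished = 56.5 − 5 = 51.5 cm.
51.5 cm × 1/2.54 = 20.28 inches.
13/2 = 6.5 sts per in; 20.28 × 6.5 = 131.79 sts.
Nearest multiple of 8 → 128.
29 cm = 11.42 inches; × 10.667 = 121.78 → 122 rows.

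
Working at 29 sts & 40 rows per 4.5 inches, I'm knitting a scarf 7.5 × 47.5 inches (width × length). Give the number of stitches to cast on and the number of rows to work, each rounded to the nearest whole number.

Stitch gauge = 29/4.5 = 6.444 sts/in; 7.5 × 6.444 = 48.33 → 48 sts.
Row gauge = 40/4.5 = 8.889 rows/in; 47.5 × 8.889 = 422.22 → 422 rows.

Cast on 48 stitches and work 422 rows.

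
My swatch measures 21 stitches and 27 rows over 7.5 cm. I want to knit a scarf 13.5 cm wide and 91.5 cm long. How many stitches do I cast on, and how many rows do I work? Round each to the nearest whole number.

Stitch gauge = 21/7.5 = 2.8 sts/cm; 13.5 × 2.8 = 37.80 → 38 sts.
Row gauge = 27/7.5 = 3.6 rows/cm; 91.5 × 3.6 = 329.40 → 329 rows.

Cast on 38 stitches and work 329 rows.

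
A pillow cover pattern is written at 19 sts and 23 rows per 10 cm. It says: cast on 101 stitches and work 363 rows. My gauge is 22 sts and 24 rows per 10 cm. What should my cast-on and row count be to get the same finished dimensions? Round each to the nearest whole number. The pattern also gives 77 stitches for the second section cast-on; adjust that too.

Cast on 117 stitches; work 379 rows; second section cast-on 89 stitches.

Stitches: 101 × 22/19 = 116.95 → 117.
Rows: 363 × 24/23 = 378.78 → 379.
second section cast-on: 77 × 22/19 = 89.16 → 89.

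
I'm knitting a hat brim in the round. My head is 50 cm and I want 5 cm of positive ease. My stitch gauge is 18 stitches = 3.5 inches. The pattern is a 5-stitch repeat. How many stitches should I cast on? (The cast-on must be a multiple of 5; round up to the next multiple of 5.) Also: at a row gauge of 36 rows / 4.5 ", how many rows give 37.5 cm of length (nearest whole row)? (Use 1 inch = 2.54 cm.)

Cast on 115 stitches; work 118 rows.

Finished = 50 + 5 = 55 cm.
55 cm × 1/2.54 = 21.65 inches.
18/3.5 = 5.143 sts per in; 21.65 × 5.143 = 111.36 sts.
Next multiple of 5 → 115.
37.5 cm = 14.76 inches; × 8 = 118.11 → 118 rows.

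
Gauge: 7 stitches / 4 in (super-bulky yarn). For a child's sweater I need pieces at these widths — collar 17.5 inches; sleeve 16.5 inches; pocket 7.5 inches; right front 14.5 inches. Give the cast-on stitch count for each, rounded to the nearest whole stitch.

Rate = 7/4 = 1.75 sts per in.
collar: 17.5 × 1.75 = 30.62 → 31.
sleeve: 16.5 × 1.75 = 28.88 → 29.
pocket: 7.5 × 1.75 = 13.12 → 13.
right front: 14.5 × 1.75 = 25.38 → 25.

collar 31; sleeve 29; pocket 13; right front 25.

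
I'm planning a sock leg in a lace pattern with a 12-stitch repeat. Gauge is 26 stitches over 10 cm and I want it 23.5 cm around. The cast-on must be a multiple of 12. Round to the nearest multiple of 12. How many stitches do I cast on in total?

60 stitches.

26 / 10 = 2.6 sts per cm.
23.5 × 2.6 = 61.10 sts.
Nearest multiple of 12: 60.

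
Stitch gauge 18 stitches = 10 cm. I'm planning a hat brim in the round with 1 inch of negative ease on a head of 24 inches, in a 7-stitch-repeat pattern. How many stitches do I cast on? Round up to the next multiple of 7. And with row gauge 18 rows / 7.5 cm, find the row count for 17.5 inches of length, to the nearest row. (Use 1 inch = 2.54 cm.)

Cast on 112 stitches; work 107 rows.

Finished = 24 − 1 = 23 inches.
23 inches × 2.54 = 58.42 cm.
18/10 = 1.8 sts per cm; 58.42 × 1.8 = 105.16 sts.
Next multiple of 7 → 112.
17.5 inches = 44.45 cm; × 2.4 = 106.68 → 107 rows.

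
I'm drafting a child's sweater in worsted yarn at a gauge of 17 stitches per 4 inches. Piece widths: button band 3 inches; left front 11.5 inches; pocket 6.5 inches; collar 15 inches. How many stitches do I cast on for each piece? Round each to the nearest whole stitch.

Rate = 17/4 = 4.25 sts per in.
button band: 3 × 4.25 = 12.75 → 13.
left front: 11.5 × 4.25 = 48.88 → 49.
pocket: 6.5 × 4.25 = 27.62 → 28.
collar: 15 × 4.25 = 63.75 → 64.

button band 13; left front 49; pocket 28; collar 64.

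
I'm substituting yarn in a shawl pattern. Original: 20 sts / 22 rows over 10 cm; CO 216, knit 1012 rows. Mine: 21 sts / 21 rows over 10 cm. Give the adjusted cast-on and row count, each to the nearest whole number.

Stitches: 216 × 21/20 = 226.80 → 227.
Rows: 1012 × 21/22 = 966.00 → 966.

Cast on 227 stitches; work 966 rows.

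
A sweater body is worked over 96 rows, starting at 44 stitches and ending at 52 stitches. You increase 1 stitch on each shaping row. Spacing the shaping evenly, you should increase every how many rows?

Increase every 12th row.

Stitches to add: |52 − 44| = 8.
Shaping rows needed: 8 / 1 = 8.
96 rows / 8 = every 12 rows.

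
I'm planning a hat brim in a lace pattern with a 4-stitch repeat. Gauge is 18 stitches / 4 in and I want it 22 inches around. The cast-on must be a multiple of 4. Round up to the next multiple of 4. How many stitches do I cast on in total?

18 / 4 = 4.5 sts per inch.
22 × 4.5 = 99.00 sts.
Next multiple of 4: 100.

100 stitches.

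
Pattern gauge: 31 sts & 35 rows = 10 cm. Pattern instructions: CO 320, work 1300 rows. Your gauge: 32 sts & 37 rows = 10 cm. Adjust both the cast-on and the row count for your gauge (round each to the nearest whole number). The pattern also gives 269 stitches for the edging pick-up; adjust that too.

Cast on 330 stitches; work 1374 rows; edging pick-up 278 stitches.

Stitches: 320 × 32/31 = 330.32 → 330.
Rows: 1300 × 37/35 = 1374.29 → 1374.
edging pick-up: 269 × 32/31 = 277.68 → 278.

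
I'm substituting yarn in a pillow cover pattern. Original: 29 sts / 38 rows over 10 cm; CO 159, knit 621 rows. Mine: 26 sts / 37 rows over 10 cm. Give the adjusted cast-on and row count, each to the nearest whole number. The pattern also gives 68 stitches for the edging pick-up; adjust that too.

Cast on 143 stitches; work 605 rows; edging pick-up 61 stitches.

Stitches: 159 × 26/29 = 142.55 → 143.
Rows: 621 × 37/38 = 604.66 → 605.
edging pick-up: 68 × 26/29 = 60.97 → 61.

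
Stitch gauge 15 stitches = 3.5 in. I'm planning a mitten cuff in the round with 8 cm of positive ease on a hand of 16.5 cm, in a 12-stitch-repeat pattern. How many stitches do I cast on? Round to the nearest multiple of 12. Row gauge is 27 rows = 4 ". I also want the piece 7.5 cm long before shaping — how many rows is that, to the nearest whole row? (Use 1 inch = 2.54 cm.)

Finished = 16.5 + 8 = 24.5 cm.
24.5 cm × 1/2.54 = 9.65 inches.
15/3.5 = 4.286 sts per in; 9.65 × 4.286 = 41.34 sts.
Nearest multiple of 12 → 36.
7.5 cm = 2.95 inches; × 6.75 = 19.93 → 20 rows.

Cast on 36 stitches; work 20 rows.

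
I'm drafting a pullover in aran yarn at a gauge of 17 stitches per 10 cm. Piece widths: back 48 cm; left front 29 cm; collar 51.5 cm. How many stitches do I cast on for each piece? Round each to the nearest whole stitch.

back 82; left front 49; collar 88.

Rate = 17/10 = 1.7 sts per cm.
back: 48 × 1.7 = 81.60 → 82.
left front: 29 × 1.7 = 49.30 → 49.
collar: 51.5 × 1.7 = 87.55 → 88.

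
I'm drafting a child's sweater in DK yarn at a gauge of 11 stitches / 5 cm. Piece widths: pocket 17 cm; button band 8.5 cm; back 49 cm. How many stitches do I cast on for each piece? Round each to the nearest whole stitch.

pocket 37; button band 19; back 108.

Rate = 11/5 = 2.2 sts per cm.
pocket: 17 × 2.2 = 37.40 → 37.
button band: 8.5 × 2.2 = 18.70 → 19.
back: 49 × 2.2 = 107.80 → 108.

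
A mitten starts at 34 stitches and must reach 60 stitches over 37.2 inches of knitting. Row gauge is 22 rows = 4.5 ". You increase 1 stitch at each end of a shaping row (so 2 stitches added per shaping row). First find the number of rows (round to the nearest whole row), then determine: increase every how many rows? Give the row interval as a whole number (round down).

Increase every 14th row.

Rows = 37.2 × 4.889 = 181.9 → 182 rows.
Stitches to add: 26 → 13 shaping rows (at 2 st each).
182 / 13 = 14.00 → every 14 rows.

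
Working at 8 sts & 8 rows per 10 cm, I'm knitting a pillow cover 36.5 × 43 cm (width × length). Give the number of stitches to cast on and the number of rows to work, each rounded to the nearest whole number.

Stitch gauge = 8/10 = 0.8 sts/cm; 36.5 × 0.8 = 29.20 → 29 sts.
Row gauge = 8/10 = 0.8 rows/cm; 43 × 0.8 = 34.40 → 34 rows.

Cast on 29 stitches and work 34 rows.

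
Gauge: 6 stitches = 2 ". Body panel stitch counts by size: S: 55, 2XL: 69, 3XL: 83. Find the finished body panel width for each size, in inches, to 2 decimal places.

S 18.33 inches; 2XL 23.00 inches; 3XL 27.67 inches.

6/2 = 3 sts per in.
S: 55 / 3 = 18.333 → 18.33 in.
2XL: 69 / 3 = 23.000 → 23.00 in.
3XL: 83 / 3 = 27.667 → 27.67 in.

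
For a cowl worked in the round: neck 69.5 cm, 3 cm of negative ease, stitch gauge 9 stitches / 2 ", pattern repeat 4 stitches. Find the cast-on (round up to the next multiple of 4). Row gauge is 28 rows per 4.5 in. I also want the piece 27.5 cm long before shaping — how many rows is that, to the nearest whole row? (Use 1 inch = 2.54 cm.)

Cast on 120 stitches; work 67 rows.

Finished = 69.5 − 3 = 66.5 cm.
66.5 cm × 1/2.54 = 26.18 inches.
9/2 = 4.5 sts per in; 26.18 × 4.5 = 117.81 sts.
Next multiple of 4 → 120.
27.5 cm = 10.83 inches; × 6.222 = 67.37 → 67 rows.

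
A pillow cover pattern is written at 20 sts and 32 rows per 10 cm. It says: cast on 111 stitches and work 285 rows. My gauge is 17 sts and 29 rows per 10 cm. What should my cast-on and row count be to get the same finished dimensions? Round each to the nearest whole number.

Cast on 94 stitches; work 258 rows.

Stitches: 111 × 17/20 = 94.35 → 94.
Rows: 285 × 29/32 = 258.28 → 258.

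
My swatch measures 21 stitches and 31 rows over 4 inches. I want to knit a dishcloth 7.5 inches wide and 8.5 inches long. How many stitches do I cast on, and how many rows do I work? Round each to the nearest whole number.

Stitch gauge = 21/4 = 5.25 sts/in; 7.5 × 5.25 = 39.38 → 39 sts.
Row gauge = 31/4 = 7.75 rows/in; 8.5 × 7.75 = 65.88 → 66 rows.

Cast on 39 stitches and work 66 rows.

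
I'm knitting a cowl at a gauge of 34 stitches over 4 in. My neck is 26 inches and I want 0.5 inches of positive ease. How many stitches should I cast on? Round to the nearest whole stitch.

Finished = 26 + 0.5 = 26.5 in.
34 / 4 = 8.5 sts per inch.
26.50 × 8.5 = 225.25 sts.
→ 225 sts.

CO 225 sts.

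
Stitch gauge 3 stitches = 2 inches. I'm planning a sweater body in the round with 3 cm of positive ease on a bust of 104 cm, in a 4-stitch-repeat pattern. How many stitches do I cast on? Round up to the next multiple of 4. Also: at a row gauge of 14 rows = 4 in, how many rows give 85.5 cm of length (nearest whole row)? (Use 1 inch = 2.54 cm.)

Cast on 64 stitches; work 118 rows.

Finished = 104 + 3 = 107 cm.
107 cm × 1/2.54 = 42.13 inches.
3/2 = 1.5 sts per in; 42.13 × 1.5 = 63.19 sts.
Next multiple of 4 → 64.
85.5 cm = 33.66 inches; × 3.5 = 117.81 → 118 rows.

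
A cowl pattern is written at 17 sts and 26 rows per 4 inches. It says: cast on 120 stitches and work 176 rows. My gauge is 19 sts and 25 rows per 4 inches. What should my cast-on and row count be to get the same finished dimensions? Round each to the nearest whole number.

Stitches: 120 × 19/17 = 134.12 → 134.
Rows: 176 × 25/26 = 169.23 → 169.

Cast on 134 stitches; work 169 rows.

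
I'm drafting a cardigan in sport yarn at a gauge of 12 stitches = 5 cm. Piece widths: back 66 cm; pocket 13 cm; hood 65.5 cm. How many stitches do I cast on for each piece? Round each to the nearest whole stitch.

back 158; pocket 31; hood 157.

Rate = 12/5 = 2.4 sts per cm.
back: 66 × 2.4 = 158.40 → 158.
pocket: 13 × 2.4 = 31.20 → 31.
hood: 65.5 × 2.4 = 157.20 → 157.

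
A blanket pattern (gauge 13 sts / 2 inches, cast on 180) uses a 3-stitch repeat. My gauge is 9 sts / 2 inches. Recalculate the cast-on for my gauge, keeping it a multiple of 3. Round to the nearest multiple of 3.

126 stitches.

180 × 9 / 13 = 124.62.
Nearest multiple of 3: 126.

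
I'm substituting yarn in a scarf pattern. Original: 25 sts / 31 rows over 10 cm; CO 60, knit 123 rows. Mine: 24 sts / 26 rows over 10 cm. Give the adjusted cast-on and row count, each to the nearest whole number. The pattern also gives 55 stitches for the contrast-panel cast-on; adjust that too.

Cast on 58 stitches; work 103 rows; contrast-panel cast-on 53 stitches.

Stitches: 60 × 24/25 = 57.60 → 58.
Rows: 123 × 26/31 = 103.16 → 103.
contrast-panel cast-on: 55 × 24/25 = 52.80 → 53.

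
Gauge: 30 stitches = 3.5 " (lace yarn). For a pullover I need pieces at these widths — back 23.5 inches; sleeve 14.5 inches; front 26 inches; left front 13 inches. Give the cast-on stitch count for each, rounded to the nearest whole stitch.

Rate = 30/3.5 = 8.571 sts per in.
back: 23.5 × 8.571 = 201.43 → 201.
sleeve: 14.5 × 8.571 = 124.29 → 124.
front: 26 × 8.571 = 222.86 → 223.
left front: 13 × 8.571 = 111.43 → 111.

back 201; sleeve 124; front 223; left front 111.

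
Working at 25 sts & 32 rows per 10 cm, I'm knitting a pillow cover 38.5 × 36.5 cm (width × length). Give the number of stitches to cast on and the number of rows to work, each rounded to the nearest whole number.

Cast on 96 stitches and work 117 rows.

Stitch gauge = 25/10 = 2.5 sts/cm; 38.5 × 2.5 = 96.25 → 96 sts.
Row gauge = 32/10 = 3.2 rows/cm; 36.5 × 3.2 = 116.80 → 117 rows.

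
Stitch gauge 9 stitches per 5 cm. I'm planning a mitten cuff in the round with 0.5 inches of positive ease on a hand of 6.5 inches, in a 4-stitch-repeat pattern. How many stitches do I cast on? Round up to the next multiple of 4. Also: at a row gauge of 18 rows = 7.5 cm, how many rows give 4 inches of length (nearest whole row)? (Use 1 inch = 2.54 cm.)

Finished = 6.5 + 0.5 = 7 inches.
7 inches × 2.54 = 17.78 cm.
9/5 = 1.8 sts per cm; 17.78 × 1.8 = 32.00 sts.
Next multiple of 4 → 36.
4 inches = 10.16 cm; × 2.4 = 24.38 → 24 rows.

Cast on 36 stitches; work 24 rows.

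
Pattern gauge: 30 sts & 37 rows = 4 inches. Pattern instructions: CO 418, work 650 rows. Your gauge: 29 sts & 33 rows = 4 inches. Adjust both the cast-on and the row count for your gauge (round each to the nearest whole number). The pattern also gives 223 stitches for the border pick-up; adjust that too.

Stitches: 418 × 29/30 = 404.07 → 404.
Rows: 650 × 33/37 = 579.73 → 580.
border pick-up: 223 × 29/30 = 215.57 → 216.

Cast on 404 stitches; work 580 rows; border pick-up 216 stitches.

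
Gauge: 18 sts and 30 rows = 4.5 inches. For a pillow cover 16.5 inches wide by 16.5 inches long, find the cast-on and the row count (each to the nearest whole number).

Cast on 66 stitches and work 110 rows.

Stitch gauge = 18/4.5 = 4 sts/in; 16.5 × 4 = 66.00 → 66 sts.
Row gauge = 30/4.5 = 6.667 rows/in; 16.5 × 6.667 = 110.00 → 110 rows.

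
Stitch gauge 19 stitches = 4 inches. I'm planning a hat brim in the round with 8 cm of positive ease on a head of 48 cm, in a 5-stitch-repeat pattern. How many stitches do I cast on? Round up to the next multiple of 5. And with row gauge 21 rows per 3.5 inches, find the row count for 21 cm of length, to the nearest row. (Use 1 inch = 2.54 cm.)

Cast on 105 stitches; work 50 rows.

Finished = 48 + 8 = 56 cm.
56 cm × 1/2.54 = 22.05 inches.
19/4 = 4.75 sts per in; 22.05 × 4.75 = 104.72 sts.
Next multiple of 5 → 105.
21 cm = 8.27 inches; × 6 = 49.61 → 50 rows.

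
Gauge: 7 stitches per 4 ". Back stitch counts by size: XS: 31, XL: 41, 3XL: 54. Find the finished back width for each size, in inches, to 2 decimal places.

XS 17.71 inches; XL 23.43 inches; 3XL 30.86 inches.

7/4 = 1.75 sts per in.
XS: 31 / 1.75 = 17.714 → 17.71 in.
XL: 41 / 1.75 = 23.429 → 23.43 in.
3XL: 54 / 1.75 = 30.857 → 30.86 in.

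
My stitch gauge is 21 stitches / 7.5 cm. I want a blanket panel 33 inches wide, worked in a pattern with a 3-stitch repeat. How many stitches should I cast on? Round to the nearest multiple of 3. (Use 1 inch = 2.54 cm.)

Cast on 234 stitches.

33 in = 33 × 2.54 = 83.82 cm.
21 / 7.5 = 2.8 sts/cm.
83.82 × 2.8 = 234.70 sts.
→ 234.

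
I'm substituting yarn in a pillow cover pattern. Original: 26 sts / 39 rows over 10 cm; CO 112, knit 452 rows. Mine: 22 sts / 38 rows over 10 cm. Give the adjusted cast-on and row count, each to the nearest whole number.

Stitches: 112 × 22/26 = 94.77 → 95.
Rows: 452 × 38/39 = 440.41 → 440.

Cast on 95 stitches; work 440 rows.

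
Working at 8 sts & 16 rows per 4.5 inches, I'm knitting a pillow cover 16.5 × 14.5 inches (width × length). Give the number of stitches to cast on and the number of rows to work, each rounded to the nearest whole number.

Cast on 29 stitches and work 52 rows.

Stitch gauge = 8/4.5 = 1.778 sts/in; 16.5 × 1.778 = 29.33 → 29 sts.
Row gauge = 16/4.5 = 3.556 rows/in; 14.5 × 3.556 = 51.56 → 52 rows.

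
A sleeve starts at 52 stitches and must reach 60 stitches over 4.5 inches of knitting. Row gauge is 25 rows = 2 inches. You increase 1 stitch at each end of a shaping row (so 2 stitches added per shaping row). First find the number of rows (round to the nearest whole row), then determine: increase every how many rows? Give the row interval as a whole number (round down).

Increase every 14th row.

Rows = 4.5 × 12.5 = 56.2 → 56 rows.
Stitches to add: 8 → 4 shaping rows (at 2 st each).
56 / 4 = 14.00 → every 14 rows.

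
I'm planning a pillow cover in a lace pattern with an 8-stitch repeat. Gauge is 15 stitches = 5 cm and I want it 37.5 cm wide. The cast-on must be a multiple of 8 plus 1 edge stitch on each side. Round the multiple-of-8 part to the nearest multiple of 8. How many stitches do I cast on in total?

CO 114 sts.

15 / 5 = 3 sts per cm.
37.5 × 3 = 112.50 sts.
Less 2 edge sts → 110.50 for the repeat.
Nearest multiple of 8: 112.
Add back 2 edge sts → 114.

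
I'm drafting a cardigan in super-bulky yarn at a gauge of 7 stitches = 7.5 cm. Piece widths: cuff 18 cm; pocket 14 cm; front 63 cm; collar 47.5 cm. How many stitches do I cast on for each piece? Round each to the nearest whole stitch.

Rate = 7/7.5 = 0.933 sts per cm.
cuff: 18 × 0.933 = 16.80 → 17.
pocket: 14 × 0.933 = 13.07 → 13.
front: 63 × 0.933 = 58.80 → 59.
collar: 47.5 × 0.933 = 44.33 → 44.

cuff 17; pocket 13; front 59; collar 44.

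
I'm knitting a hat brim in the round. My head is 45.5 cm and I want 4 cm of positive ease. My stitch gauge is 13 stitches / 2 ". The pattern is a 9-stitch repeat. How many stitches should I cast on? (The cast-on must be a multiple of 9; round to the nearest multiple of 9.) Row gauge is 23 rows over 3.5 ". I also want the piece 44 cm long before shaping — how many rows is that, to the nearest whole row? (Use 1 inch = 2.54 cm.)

Finished = 45.5 + 4 = 49.5 cm.
49.5 cm × 1/2.54 = 19.49 inches.
13/2 = 6.5 sts per in; 19.49 × 6.5 = 126.67 sts.
Nearest multiple of 9 → 126.
44 cm = 17.32 inches; × 6.571 = 113.84 → 114 rows.

Cast on 126 stitches; work 114 rows.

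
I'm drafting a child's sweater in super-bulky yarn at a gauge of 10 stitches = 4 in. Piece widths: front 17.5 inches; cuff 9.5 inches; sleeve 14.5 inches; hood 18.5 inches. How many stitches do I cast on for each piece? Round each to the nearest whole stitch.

Rate = 10/4 = 2.5 sts per in.
front: 17.5 × 2.5 = 43.75 → 44.
cuff: 9.5 × 2.5 = 23.75 → 24.
sleeve: 14.5 × 2.5 = 36.25 → 36.
hood: 18.5 × 2.5 = 46.25 → 46.

front 44; cuff 24; sleeve 36; hood 46.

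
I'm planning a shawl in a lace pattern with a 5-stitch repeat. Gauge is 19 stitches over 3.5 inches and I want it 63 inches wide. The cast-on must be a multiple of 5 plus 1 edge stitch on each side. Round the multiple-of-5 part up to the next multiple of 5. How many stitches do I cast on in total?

19 / 3.5 = 5.429 sts per inch.
63 × 5.429 = 342.00 sts.
Less 2 edge sts → 340.00 for the repeat.
Next multiple of 5: 340.
Add back 2 edge sts → 342.

342 stitches.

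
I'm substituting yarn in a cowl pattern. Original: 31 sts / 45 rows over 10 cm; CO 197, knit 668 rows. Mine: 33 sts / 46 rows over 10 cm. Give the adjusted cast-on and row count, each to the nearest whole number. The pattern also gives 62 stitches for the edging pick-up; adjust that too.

Cast on 210 stitches; work 683 rows; edging pick-up 66 stitches.

Stitches: 197 × 33/31 = 209.71 → 210.
Rows: 668 × 46/45 = 682.84 → 683.
edging pick-up: 62 × 33/31 = 66.00 → 66.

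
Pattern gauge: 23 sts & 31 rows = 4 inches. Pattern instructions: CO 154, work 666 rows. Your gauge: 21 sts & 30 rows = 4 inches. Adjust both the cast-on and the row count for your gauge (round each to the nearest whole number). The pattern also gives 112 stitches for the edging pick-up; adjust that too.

Stitches: 154 × 21/23 = 140.61 → 141.
Rows: 666 × 30/31 = 644.52 → 645.
edging pick-up: 112 × 21/23 = 102.26 → 102.

Cast on 141 stitches; work 645 rows; edging pick-up 102 stitches.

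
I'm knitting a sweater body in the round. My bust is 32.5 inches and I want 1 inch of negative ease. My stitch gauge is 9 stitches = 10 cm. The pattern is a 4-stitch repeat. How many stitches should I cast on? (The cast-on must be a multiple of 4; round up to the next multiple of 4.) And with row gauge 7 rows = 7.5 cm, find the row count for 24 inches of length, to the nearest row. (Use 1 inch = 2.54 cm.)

Finished = 32.5 − 1 = 31.5 inches.
31.5 inches × 2.54 = 80.01 cm.
9/10 = 0.9 sts per cm; 80.01 × 0.9 = 72.01 sts.
Next multiple of 4 → 76.
24 inches = 60.96 cm; × 0.933 = 56.90 → 57 rows.

Cast on 76 stitches; work 57 rows.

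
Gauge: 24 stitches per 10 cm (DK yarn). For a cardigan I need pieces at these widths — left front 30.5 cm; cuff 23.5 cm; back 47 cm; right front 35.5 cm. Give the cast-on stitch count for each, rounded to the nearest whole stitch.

Rate = 24/10 = 2.4 sts per cm.
left front: 30.5 × 2.4 = 73.20 → 73.
cuff: 23.5 × 2.4 = 56.40 → 56.
back: 47 × 2.4 = 112.80 → 113.
right front: 35.5 × 2.4 = 85.20 → 85.

left front 73; cuff 56; back 113; right front 85.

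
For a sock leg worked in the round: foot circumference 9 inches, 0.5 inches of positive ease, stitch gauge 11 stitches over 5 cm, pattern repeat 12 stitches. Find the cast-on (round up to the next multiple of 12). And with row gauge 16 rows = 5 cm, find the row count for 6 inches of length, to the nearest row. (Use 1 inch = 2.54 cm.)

Cast on 60 stitches; work 49 rows.

Finished = 9 + 0.5 = 9.5 inches.
9.5 inches × 2.54 = 24.13 cm.
11/5 = 2.2 sts per cm; 24.13 × 2.2 = 53.09 sts.
Next multiple of 12 → 60.
6 inches = 15.24 cm; × 3.2 = 48.77 → 49 rows.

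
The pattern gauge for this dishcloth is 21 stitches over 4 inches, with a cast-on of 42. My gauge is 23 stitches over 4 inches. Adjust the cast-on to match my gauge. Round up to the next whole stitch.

46 stitches.

Scale factor = 23 / 21 = 1.095.
42 × 23 / 21 = 46.00 sts.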